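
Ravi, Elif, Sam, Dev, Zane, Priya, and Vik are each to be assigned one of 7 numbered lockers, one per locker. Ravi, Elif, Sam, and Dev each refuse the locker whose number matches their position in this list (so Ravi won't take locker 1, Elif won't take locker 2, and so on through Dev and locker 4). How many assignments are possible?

2790

Let Aᵢ (for 1 ≤ i ≤ 4) be the placements that put person i in their forbidden locker. Any j of these fix j positions, leaving (7−j)! ways to fill the rest, and there are C(4,j) ways to pick which j.
By inclusion–exclusion, the number of valid placements is Σ_{j=0}^{4} (−1)^j C(4,j)·(7−j)!.
Computing: 5040 − 2880 + 720 − 96 + 6 = 2790.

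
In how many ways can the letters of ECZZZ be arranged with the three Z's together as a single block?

6

Treat the 3 copies of Z as a single block. The multiset to arrange is then {ZZZ, C, E}, 3 items in all.
All 3 items are distinct, so there are (3)! = 6 arrangements.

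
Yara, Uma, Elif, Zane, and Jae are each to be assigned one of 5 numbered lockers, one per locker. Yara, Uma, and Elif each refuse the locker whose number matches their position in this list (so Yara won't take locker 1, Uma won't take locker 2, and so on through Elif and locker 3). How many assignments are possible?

Let Aᵢ (for i ∈ {1, 2, 3}) be the placements that put person i in their forbidden locker. Any j of these fix j positions, leaving (5−j)! ways to fill the rest, and there are C(3,j) ways to pick which j.
By inclusion–exclusion, the number of valid placements is Σ_{j=0}^{3} (−1)^j C(3,j)·(5−j)!.
Computing: 120 − 72 + 18 − 2 = 64.

64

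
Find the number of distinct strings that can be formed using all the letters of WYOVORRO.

3360

Letter multiplicities in WYOVORRO: O×3, R×2, V×1, W×1, Y×1.
Dividing 8! = 40320 by 3!·2! = 12 for the repeated letters gives 3360.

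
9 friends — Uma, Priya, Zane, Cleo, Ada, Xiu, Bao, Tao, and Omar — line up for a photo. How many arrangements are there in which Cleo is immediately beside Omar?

80640

Glue Cleo and Omar into one block (2 internal orders), leaving 8 units to arrange in a row.
So the count is 2·(8)! = 80640.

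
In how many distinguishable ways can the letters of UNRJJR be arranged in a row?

Letter multiplicities in UNRJJR: J×2, N×1, R×2, U×1.
The number of distinct arrangements is 6!/(2!·2!) = 720/4 = 180.

180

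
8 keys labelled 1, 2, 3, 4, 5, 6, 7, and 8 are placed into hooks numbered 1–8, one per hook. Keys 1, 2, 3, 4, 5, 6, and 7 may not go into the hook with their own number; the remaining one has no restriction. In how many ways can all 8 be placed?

16687

Let Aᵢ (for 1 ≤ i ≤ 7) be the placements that put key i in its forbidden hook. Any j of these fix j positions, leaving (8−j)! ways to fill the rest, and there are C(7,j) ways to pick which j.
By inclusion–exclusion, the number of valid placements is Σ_{j=0}^{7} (−1)^j C(7,j)·(8−j)!.
Computing: 40320 − 35280 + 15120 − 4200 + 840 − 126 + 14 − 1 = 16687.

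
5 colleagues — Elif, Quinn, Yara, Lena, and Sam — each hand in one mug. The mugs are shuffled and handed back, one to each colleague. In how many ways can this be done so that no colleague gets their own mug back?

44

Let Aᵢ be the assignments in which colleague i gets their own mug. We want the size of the complement of A₁∪…∪A_5.
By inclusion–exclusion this is Σ_{j=0}^{5} (−1)^j C(5,j)·(5−j)!.
Computing: 120 − 120 + 60 − 20 + 5 − 1 = 44.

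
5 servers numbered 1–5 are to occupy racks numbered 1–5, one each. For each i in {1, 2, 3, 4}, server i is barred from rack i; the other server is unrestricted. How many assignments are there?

Let Aᵢ (for 1 ≤ i ≤ 4) be the placements that put server i in its forbidden rack. Any j of these fix j positions, leaving (5−j)! ways to fill the rest, and there are C(4,j) ways to pick which j.
By inclusion–exclusion, the number of valid placements is Σ_{j=0}^{4} (−1)^j C(4,j)·(5−j)!.
Computing: 120 − 96 + 36 − 8 + 1 = 53.

53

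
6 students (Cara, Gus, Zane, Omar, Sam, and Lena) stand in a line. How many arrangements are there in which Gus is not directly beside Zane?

There are 6! = 720 arrangements in all. If Gus and Zane are adjacent, merging them into one block gives 2·(5)! = 240 arrangements.
So 720 − 240 = 480 arrangements keep them apart.

480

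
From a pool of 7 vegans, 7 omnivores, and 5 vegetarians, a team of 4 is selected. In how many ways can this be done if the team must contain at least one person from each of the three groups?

1960

Total 4-person selections from all 19: C(19,4) = 3876.
Subtract selections that omit an entire group: no vegans → C(12,4) = 495; no omnivores → C(12,4) = 495; no vegetarians → C(14,4) = 1001.
Add back selections omitting two groups (i.e. drawn from a single group): C(7,4) + C(7,4) + C(5,4) = 75.
By inclusion–exclusion: 3876 − 1991 + 75 = 1960.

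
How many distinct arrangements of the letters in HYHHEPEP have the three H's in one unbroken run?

Treat the 3 copies of H as a single block. The multiset to arrange is then {HHH, E, E, P, P, Y}, 6 items in all.
That gives (6)!/(2!·2!) = 180 arrangements.

180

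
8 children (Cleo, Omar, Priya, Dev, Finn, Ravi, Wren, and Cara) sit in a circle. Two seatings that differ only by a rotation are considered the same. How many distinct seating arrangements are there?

5040

Fix one person's seat to break rotational symmetry; the remaining 7 people can be arranged in (7)! = 5040 ways.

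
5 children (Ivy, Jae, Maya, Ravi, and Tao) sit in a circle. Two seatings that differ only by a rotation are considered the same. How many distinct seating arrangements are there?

24

Around a circle, 5 distinct people have 5!/5 = (4)! = 24 rotationally distinct seatings.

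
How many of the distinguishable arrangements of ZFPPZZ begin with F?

Fix F in the first position and arrange the remaining 5 letters.
Those 5 letters have P appearing twice and Z appearing 3 times, giving (5)!/(3!·2!) = 10.

10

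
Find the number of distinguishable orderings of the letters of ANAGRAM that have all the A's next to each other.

120

Treat the 3 copies of A as a single block. The multiset to arrange is then {AAA, G, M, N, R}, 5 items in all.
All 5 items are distinct, so there are (5)! = 120 arrangements.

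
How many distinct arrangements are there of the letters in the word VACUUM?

VACUUM has 6 letters with U appearing twice.
The number of distinct arrangements is 6!/(2!) = 720/2 = 360.

360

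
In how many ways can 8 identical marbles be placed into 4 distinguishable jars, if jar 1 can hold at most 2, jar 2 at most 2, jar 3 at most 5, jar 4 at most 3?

By stars and bars, unrestricted non-negative solutions to x_1+…+x_4 = 8 number C(8+3,3) = 165.
Subtract solutions that violate a single cap (substitute x_i' = x_i − (cap_i+1)): x_1 ≥ 3 gives C(8,3) = 56; x_2 ≥ 3 gives C(8,3) = 56; x_3 ≥ 6 gives C(5,3) = 10; x_4 ≥ 4 gives C(7,3) = 35. Together 157.
Add back pairs where two caps are both exceeded: 10 + 0 + 4 + 0 + 4 + 0 = 18.
By inclusion–exclusion the count is 165 − 157 + 18 = 26.

26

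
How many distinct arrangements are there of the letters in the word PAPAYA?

PAPAYA has 6 letters with A appearing 3 times and P appearing twice.
Dividing 6! = 720 by 3!·2! = 12 for the repeated letters gives 60.

60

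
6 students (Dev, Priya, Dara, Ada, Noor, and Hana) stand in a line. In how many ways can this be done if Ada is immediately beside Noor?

240

Glue Ada and Noor into one block (2 internal orders), leaving 5 units to arrange in a row.
So the count is 2·(5)! = 240.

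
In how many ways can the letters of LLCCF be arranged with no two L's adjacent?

There are 5!/(2!·2!) = 30 arrangements of LLCCF in total.
Arrangements with the L's together: treat LL as one letter, giving (4)!/(2!) = 12.
Hence 30 − 12 = 18.

18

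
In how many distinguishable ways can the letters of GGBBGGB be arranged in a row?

35

GGBBGGB has 7 letters with B appearing 3 times and G appearing 4 times.
So there are 7! / (4!·3!) = 35 distinguishable arrangements.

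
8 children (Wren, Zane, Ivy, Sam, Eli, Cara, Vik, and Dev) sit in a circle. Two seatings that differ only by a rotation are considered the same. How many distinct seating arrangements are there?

5040

Seat Wren anywhere (absorbing the rotational symmetry), then permute the other 7: (7)! = 5040.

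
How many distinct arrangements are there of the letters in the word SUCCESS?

Letter multiplicities in SUCCESS: C×2, E×1, S×3, U×1.
The number of distinct arrangements is 7!/(3!·2!) = 5040/12 = 420.

420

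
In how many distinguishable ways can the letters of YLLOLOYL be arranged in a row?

420

The 8 letters of YLLOLOYL have repeats: L appearing 4 times, O appearing twice, and Y appearing twice.
The number of distinct arrangements is 8!/(4!·2!·2!) = 40320/96 = 420.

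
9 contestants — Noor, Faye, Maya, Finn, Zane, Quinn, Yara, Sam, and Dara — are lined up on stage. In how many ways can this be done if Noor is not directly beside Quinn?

There are 9! = 362880 arrangements in all. If Noor and Quinn are adjacent, merging them into one block gives 2·(8)! = 80640 arrangements.
So 362880 − 80640 = 282240 arrangements keep them apart.

282240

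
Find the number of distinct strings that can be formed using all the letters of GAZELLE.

1260

Letter multiplicities in GAZELLE: A×1, E×2, G×1, L×2, Z×1.
Dividing 7! = 5040 by 2!·2! = 4 for the repeated letters gives 1260.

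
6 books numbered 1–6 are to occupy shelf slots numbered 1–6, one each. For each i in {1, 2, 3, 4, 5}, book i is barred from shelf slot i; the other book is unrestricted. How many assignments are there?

Let Aᵢ (for 1 ≤ i ≤ 5) be the placements that put book i in its forbidden shelf slot. Any j of these fix j positions, leaving (6−j)! ways to fill the rest, and there are C(5,j) ways to pick which j.
By inclusion–exclusion, the number of valid placements is Σ_{j=0}^{5} (−1)^j C(5,j)·(6−j)!.
Computing: 720 − 600 + 240 − 60 + 10 − 1 = 309.

309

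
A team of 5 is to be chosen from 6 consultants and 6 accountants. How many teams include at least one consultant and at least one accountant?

780

Total 5-person selections from all 12: C(12,5) = 792.
Subtract selections that omit an entire group: no consultants → C(6,5) = 6; no accountants → C(6,5) = 6.
Both groups omitted at once is impossible, so 792 − 12 = 780.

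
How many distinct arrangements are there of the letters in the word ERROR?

The 5 letters of ERROR have repeats: R appearing 3 times.
So there are 5! / (3!) = 20 distinguishable arrangements.

20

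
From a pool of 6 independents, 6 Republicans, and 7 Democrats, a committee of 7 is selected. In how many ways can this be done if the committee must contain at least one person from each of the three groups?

With no constraint there are C(19,7) = 50388 possible selections.
Subtract selections that omit an entire group: no independents → C(13,7) = 1716; no Republicans → C(13,7) = 1716; no Democrats → C(12,7) = 792.
Add back selections omitting two groups (i.e. drawn from a single group): C(6,7) + C(6,7) + C(7,7) = 1.
By inclusion–exclusion: 50388 − 4224 + 1 = 46165.

46165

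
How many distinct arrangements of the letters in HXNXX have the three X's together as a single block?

Treat the 3 copies of X as a single block. The multiset to arrange is then {XXX, H, N}, 3 items in all.
All 3 items are distinct, so there are (3)! = 6 arrangements.

6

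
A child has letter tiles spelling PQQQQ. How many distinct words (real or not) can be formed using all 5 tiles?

5

PQQQQ has 5 letters with Q appearing 4 times.
The number of distinct arrangements is 5!/(4!) = 120/24 = 5.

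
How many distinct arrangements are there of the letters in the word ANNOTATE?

5040

Letter multiplicities in ANNOTATE: A×2, E×1, N×2, O×1, T×2.
So there are 8! / (2!·2!·2!) = 5040 distinguishable arrangements.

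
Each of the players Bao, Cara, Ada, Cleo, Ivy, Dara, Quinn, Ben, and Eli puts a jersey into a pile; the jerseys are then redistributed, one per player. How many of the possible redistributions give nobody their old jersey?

133496

Count assignments avoiding every fixed point. For any j of the 9 players fixed to their old jersey, the other 9−j can be arranged in (9−j)! ways.
By inclusion–exclusion this is Σ_{j=0}^{9} (−1)^j C(9,j)·(9−j)!.
Computing: 362880 − 362880 + 181440 − 60480 + 15120 − 3024 + 504 − 72 + 9 − 1 = 133496.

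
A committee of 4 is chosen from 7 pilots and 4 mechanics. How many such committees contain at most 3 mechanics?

329

Split by how many mechanics are chosen (0 through 3).
Sum: C(4,0)·C(7,4) + C(4,1)·C(7,3) + C(4,2)·C(7,2) + C(4,3)·C(7,1) = 35 + 140 + 126 + 28 = 329.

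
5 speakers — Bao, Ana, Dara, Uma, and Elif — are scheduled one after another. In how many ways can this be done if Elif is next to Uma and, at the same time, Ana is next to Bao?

Treat {Elif,Uma} as one block (2 orders) and {Ana,Bao} as another (2 orders).
That leaves 3 units to arrange: 2 × 2 × 3! = 4 × 6 = 24.

24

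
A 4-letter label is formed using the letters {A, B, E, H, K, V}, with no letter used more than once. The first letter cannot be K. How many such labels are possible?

300

The first letter has 6−1 = 5 choices (anything except K).
The remaining 3 letters are filled from the other 5 symbols without repetition: 5 × 4 × 3 = 60.
Total: 5 × 60 = 300.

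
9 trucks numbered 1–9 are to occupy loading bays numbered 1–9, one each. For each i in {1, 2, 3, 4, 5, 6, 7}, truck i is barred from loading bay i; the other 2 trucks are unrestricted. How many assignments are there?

165016

Let Aᵢ (for 1 ≤ i ≤ 7) be the placements that put truck i in its forbidden loading bay. Any j of these fix j positions, leaving (9−j)! ways to fill the rest, and there are C(7,j) ways to pick which j.
By inclusion–exclusion, the number of valid placements is Σ_{j=0}^{7} (−1)^j C(7,j)·(9−j)!.
Computing: 362880 − 282240 + 105840 − 25200 + 4200 − 504 + 42 − 2 = 165016.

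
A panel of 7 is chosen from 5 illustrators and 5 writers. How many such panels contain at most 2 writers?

Split by how many writers are chosen (0 through 2).
Sum: C(5,0)·C(5,7) + C(5,1)·C(5,6) + C(5,2)·C(5,5) = 0 + 0 + 10 = 10.

10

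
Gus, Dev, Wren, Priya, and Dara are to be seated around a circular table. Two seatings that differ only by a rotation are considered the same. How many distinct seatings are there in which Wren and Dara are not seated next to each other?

12

Without the restriction there are (4)! = 24 seatings.
Those with Wren next to Dara: fuse the pair into one unit and seat 4 units around a circle — 2·(3)! = 12.
Subtracting, 24 − 12 = 12.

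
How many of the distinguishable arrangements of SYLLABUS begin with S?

2520

With the first slot taken by S, it remains to arrange the other 7 letters (YLLABUS).
Those 7 letters have L appearing twice, giving (7)!/(2!) = 2520.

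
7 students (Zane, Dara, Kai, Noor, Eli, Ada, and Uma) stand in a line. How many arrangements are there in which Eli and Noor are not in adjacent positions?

There are 7! = 5040 arrangements in all. If Eli and Noor are adjacent, merging them into one block gives 2·(6)! = 1440 arrangements.
So 5040 − 1440 = 3600 arrangements keep them apart.

3600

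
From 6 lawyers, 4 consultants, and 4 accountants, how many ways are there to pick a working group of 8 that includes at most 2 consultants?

Split by how many consultants are chosen (0 through 2).
Sum: C(4,0)·C(10,8) + C(4,1)·C(10,7) + C(4,2)·C(10,6) = 45 + 480 + 1260 = 1785.

1785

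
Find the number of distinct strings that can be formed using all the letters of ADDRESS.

ADDRESS has 7 letters with D appearing twice and S appearing twice.
The number of distinct arrangements is 7!/(2!·2!) = 5040/4 = 1260.

1260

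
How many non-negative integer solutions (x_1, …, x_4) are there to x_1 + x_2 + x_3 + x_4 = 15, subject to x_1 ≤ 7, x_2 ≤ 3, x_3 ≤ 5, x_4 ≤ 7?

By stars and bars, unrestricted non-negative solutions to x_1+…+x_4 = 15 number C(15+3,3) = 816.
Subtract solutions that violate a single cap (substitute x_i' = x_i − (cap_i+1)): x_1 ≥ 8 gives C(10,3) = 120; x_2 ≥ 4 gives C(14,3) = 364; x_3 ≥ 6 gives C(12,3) = 220; x_4 ≥ 8 gives C(10,3) = 120. Together 824.
Add back pairs where two caps are both exceeded: 20 + 4 + 0 + 56 + 20 + 4 = 104.
By inclusion–exclusion the count is 816 − 824 + 104 = 96.

96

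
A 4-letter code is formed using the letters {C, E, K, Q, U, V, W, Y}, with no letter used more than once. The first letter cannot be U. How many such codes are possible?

The first letter has 8−1 = 7 choices (anything except U).
The remaining 3 letters are filled from the other 7 symbols without repetition: 7 × 6 × 5 = 210.
Total: 7 × 210 = 1470.

1470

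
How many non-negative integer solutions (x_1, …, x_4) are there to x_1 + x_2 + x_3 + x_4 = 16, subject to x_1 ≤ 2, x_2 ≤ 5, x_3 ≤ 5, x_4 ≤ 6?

Ignoring the caps, the number of non-negative solutions to x_1+…+x_4 = 16 is C(19,3) = 969.
Subtract solutions that violate a single cap (substitute x_i' = x_i − (cap_i+1)): x_1 ≥ 3 gives C(16,3) = 560; x_2 ≥ 6 gives C(13,3) = 286; x_3 ≥ 6 gives C(13,3) = 286; x_4 ≥ 7 gives C(12,3) = 220. Together 1352.
Add back pairs where two caps are both exceeded: 120 + 120 + 84 + 35 + 20 + 20 = 399.
Subtract triples: 4 + 1 + 1 + 0 = 6.
By inclusion–exclusion the count is 969 − 1352 + 399 − 6 = 10.

10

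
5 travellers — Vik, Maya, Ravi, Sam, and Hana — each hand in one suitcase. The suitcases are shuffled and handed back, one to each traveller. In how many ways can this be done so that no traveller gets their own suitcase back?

Count assignments avoiding every fixed point. For any j of the 5 travellers fixed to their own suitcase, the other 5−j can be arranged in (5−j)! ways.
By inclusion–exclusion this is Σ_{j=0}^{5} (−1)^j C(5,j)·(5−j)!.
Computing: 120 − 120 + 60 − 20 + 5 − 1 = 44.

44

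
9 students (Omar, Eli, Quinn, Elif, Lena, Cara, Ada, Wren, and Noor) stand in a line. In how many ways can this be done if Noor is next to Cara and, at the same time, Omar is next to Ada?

Treat {Noor,Cara} as one block (2 orders) and {Omar,Ada} as another (2 orders).
That leaves 7 units to arrange: 2 × 2 × 7! = 4 × 5040 = 20160.

20160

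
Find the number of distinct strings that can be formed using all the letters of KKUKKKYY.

Letter multiplicities in KKUKKKYY: K×5, U×1, Y×2.
The number of distinct arrangements is 8!/(5!·2!) = 40320/240 = 168.

168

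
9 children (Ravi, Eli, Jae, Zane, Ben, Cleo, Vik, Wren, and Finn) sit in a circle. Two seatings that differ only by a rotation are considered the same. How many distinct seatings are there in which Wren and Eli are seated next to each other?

Glue Wren and Eli into a block (2 internal orders). Seating 8 units around a circle gives (7)! arrangements.
So 2 × (7)! = 2 × 5040 = 10080.

10080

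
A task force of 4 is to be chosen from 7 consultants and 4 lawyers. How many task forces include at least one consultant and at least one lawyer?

With no constraint there are C(11,4) = 330 possible selections.
Selections missing a whole group: no consultants → C(4,4) = 1; no lawyers → C(7,4) = 35.
Both groups omitted at once is impossible, so 330 − 36 = 294.

294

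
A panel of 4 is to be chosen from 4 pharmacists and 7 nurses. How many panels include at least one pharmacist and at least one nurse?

Total 4-person selections from all 11: C(11,4) = 330.
Subtract selections that omit an entire group: no pharmacists → C(7,4) = 35; no nurses → C(4,4) = 1.
Both groups omitted at once is impossible, so 330 − 36 = 294.

294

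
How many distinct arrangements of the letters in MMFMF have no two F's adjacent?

6

There are 5!/(3!·2!) = 10 arrangements of MMFMF in total.
If the two F's are adjacent, glue them into one block, leaving 4 items to arrange: (4)!/(3!) = 4 ways.
Hence 10 − 4 = 6.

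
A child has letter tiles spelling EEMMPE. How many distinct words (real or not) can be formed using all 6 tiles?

The 6 letters of EEMMPE have repeats: E appearing 3 times and M appearing twice.
So there are 6! / (3!·2!) = 60 distinguishable arrangements.

60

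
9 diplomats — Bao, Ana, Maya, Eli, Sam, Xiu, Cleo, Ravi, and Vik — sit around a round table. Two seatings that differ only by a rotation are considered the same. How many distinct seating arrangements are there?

Around a circle, 9 distinct people have 9!/9 = (8)! = 40320 rotationally distinct seatings.

40320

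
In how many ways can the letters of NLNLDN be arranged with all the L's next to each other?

20

Treat the 2 copies of L as a single block. The multiset to arrange is then {LL, D, N, N, N}, 5 items in all.
That gives (5)!/(3!) = 20 arrangements.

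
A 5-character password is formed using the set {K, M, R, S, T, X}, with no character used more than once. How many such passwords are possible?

720

Choose and order 5 of the 6 symbols: the first character has 6 options, the next 5, and so on down to 2.
6 × 5 × 4 × 3 × 2 = 720.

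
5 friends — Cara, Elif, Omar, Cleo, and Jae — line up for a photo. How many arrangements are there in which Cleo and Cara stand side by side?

Treat {Cleo, Cara} as a single unit. There are 4 units to order, and the pair itself can be ordered 2 ways.
That gives 2 × 4! = 2 × 24 = 48.

48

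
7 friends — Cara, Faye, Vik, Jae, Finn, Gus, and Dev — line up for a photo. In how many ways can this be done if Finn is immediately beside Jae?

Treat {Finn, Jae} as a single unit. There are 6 units to order, and the pair itself can be ordered 2 ways.
So the count is 2·(6)! = 1440.

1440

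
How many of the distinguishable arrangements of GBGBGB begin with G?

With the first slot taken by G, it remains to arrange the other 5 letters (BGBGB).
Those 5 letters have B appearing 3 times and G appearing twice, giving (5)!/(3!·2!) = 10.

10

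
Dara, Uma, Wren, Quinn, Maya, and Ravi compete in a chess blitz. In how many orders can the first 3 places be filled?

120

This is an ordered selection of 3 from 6: P(6,3).
That gives 6 × 5 × 4 = 120.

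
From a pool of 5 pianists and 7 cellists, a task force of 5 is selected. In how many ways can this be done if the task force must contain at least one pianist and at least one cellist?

With no constraint there are C(12,5) = 792 possible selections.
Subtract selections that omit an entire group: no pianists → C(7,5) = 21; no cellists → C(5,5) = 1.
Both groups omitted at once is impossible, so 792 − 22 = 770.

770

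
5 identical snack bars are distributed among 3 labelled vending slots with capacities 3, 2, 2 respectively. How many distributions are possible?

6

Ignoring the caps, the number of non-negative solutions to x_1+…+x_3 = 5 is C(7,2) = 21.
Subtract solutions that violate a single cap (substitute x_i' = x_i − (cap_i+1)): x_1 ≥ 4 gives C(3,2) = 3; x_2 ≥ 3 gives C(4,2) = 6; x_3 ≥ 3 gives C(4,2) = 6. Together 15.
No two caps can be exceeded simultaneously, so the pair terms are all 0.
By inclusion–exclusion the count is 21 − 15 + 0 = 6.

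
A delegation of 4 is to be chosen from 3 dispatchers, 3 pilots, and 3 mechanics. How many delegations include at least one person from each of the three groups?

81

With no constraint there are C(9,4) = 126 possible selections.
Subtract selections that omit an entire group: no dispatchers → C(6,4) = 15; no pilots → C(6,4) = 15; no mechanics → C(6,4) = 15.
Add back selections omitting two groups (i.e. drawn from a single group): C(3,4) + C(3,4) + C(3,4) = 0.
By inclusion–exclusion: 126 − 45 + 0 = 81.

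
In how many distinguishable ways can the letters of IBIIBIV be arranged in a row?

105

Letter multiplicities in IBIIBIV: B×2, I×4, V×1.
The number of distinct arrangements is 7!/(4!·2!) = 5040/48 = 105.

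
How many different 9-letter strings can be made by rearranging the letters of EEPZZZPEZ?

1260

EEPZZZPEZ has 9 letters with E appearing 3 times, P appearing twice, and Z appearing 4 times.
So there are 9! / (4!·3!·2!) = 1260 distinguishable arrangements.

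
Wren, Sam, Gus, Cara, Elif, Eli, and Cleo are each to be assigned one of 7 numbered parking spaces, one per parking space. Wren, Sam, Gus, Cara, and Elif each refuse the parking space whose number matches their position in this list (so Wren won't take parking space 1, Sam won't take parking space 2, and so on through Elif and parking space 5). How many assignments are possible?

2428

Let Aᵢ (for 1 ≤ i ≤ 5) be the placements that put person i in their forbidden parking space. Any j of these fix j positions, leaving (7−j)! ways to fill the rest, and there are C(5,j) ways to pick which j.
By inclusion–exclusion, the number of valid placements is Σ_{j=0}^{5} (−1)^j C(5,j)·(7−j)!.
Computing: 5040 − 3600 + 1200 − 240 + 30 − 2 = 2428.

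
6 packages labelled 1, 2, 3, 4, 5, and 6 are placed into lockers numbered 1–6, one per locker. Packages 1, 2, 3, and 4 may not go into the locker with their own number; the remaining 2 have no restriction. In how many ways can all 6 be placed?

362

Let Aᵢ (for 1 ≤ i ≤ 4) be the placements that put package i in its forbidden locker. Any j of these fix j positions, leaving (6−j)! ways to fill the rest, and there are C(4,j) ways to pick which j.
By inclusion–exclusion, the number of valid placements is Σ_{j=0}^{4} (−1)^j C(4,j)·(6−j)!.
Computing: 720 − 480 + 144 − 24 + 2 = 362.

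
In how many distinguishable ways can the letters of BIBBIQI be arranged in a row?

The 7 letters of BIBBIQI have repeats: B appearing 3 times and I appearing 3 times.
So there are 7! / (3!·3!) = 140 distinguishable arrangements.

140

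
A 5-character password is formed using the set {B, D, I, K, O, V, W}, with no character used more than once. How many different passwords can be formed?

2520

This is a permutation of 5 out of 7: P(7,5) = 7!/2!.
7 × 6 × 5 × 4 × 3 = 2520.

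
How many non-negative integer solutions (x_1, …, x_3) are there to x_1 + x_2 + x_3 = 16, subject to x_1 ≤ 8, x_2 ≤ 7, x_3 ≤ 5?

15

By stars and bars, unrestricted non-negative solutions to x_1+…+x_3 = 16 number C(16+2,2) = 153.
Subtract solutions that violate a single cap (substitute x_i' = x_i − (cap_i+1)): x_1 ≥ 9 gives C(9,2) = 36; x_2 ≥ 8 gives C(10,2) = 45; x_3 ≥ 6 gives C(12,2) = 66. Together 147.
Add back pairs where two caps are both exceeded: 0 + 3 + 6 = 9.
By inclusion–exclusion the count is 153 − 147 + 9 = 15.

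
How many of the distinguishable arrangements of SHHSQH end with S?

Fix S in the last position and arrange the remaining 5 letters.
Those 5 letters have H appearing 3 times, giving (5)!/(3!) = 20.

20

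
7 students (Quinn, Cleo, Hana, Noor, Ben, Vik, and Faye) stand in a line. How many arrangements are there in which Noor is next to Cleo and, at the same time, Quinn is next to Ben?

480

Treat {Noor,Cleo} as one block (2 orders) and {Quinn,Ben} as another (2 orders).
That leaves 5 units to arrange: 2 × 2 × 5! = 4 × 120 = 480.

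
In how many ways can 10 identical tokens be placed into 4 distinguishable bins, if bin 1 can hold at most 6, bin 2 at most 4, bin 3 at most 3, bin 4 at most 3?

Without the upper bounds there are C(13,3) = 286 ways to split 10 among 4 bins.
Subtract solutions that violate a single cap (substitute x_i' = x_i − (cap_i+1)): x_1 ≥ 7 gives C(6,3) = 20; x_2 ≥ 5 gives C(8,3) = 56; x_3 ≥ 4 gives C(9,3) = 84; x_4 ≥ 4 gives C(9,3) = 84. Together 244.
Add back pairs where two caps are both exceeded: 0 + 0 + 0 + 4 + 4 + 10 = 18.
By inclusion–exclusion the count is 286 − 244 + 18 = 60.

60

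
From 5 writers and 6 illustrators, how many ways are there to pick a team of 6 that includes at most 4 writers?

Split by how many writers are chosen (0 through 4).
Sum: C(5,0)·C(6,6) + C(5,1)·C(6,5) + C(5,2)·C(6,4) + C(5,3)·C(6,3) + C(5,4)·C(6,2) = 1 + 30 + 150 + 200 + 75 = 456.

456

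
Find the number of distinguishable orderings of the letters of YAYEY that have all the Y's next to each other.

Treat the 3 copies of Y as a single block. The multiset to arrange is then {YYY, A, E}, 3 items in all.
All 3 items are distinct, so there are (3)! = 6 arrangements.

6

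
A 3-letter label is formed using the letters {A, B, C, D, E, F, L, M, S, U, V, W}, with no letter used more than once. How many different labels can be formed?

1320

This is a permutation of 3 out of 12: P(12,3) = 12!/9!.
That product is 12 × 11 × 10 = 1320.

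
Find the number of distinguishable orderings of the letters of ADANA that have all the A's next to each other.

Treat the 3 copies of A as a single block. The multiset to arrange is then {AAA, D, N}, 3 items in all.
All 3 items are distinct, so there are (3)! = 6 arrangements.

6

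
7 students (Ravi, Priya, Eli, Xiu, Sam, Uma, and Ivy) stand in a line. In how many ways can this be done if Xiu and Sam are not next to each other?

3600

Of the 7! = 5040 arrangements, those with Xiu and Sam adjacent number 2 × 6! = 1440 (treat the pair as a block with 2 internal orders).
So 5040 − 1440 = 3600 arrangements keep them apart.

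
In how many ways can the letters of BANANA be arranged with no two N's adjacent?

40

Total arrangements of BANANA: 6!/(3!·2!) = 60.
Arrangements with the N's together: treat NN as one letter, giving (5)!/(3!) = 20.
Subtracting, 60 − 20 = 40 arrangements keep the N's apart.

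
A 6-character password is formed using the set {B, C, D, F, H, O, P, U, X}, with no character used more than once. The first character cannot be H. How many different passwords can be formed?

53760

The first character has 9−1 = 8 choices (anything except H).
The remaining 5 characters are filled from the other 8 symbols without repetition: 8 × 7 × 6 × 5 × 4 = 6720.
Total: 8 × 6720 = 53760.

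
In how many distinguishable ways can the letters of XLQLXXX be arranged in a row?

105

The 7 letters of XLQLXXX have repeats: L appearing twice and X appearing 4 times.
So there are 7! / (4!·2!) = 105 distinguishable arrangements.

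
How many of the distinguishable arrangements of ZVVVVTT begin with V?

With the first slot taken by V, it remains to arrange the other 6 letters (ZVVVTT).
Those 6 letters have T appearing twice and V appearing 3 times, giving (6)!/(3!·2!) = 60.

60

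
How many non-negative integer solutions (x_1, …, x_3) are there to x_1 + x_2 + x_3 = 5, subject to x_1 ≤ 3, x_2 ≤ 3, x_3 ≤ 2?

By stars and bars, unrestricted non-negative solutions to x_1+…+x_3 = 5 number C(5+2,2) = 21.
Subtract solutions that violate a single cap (substitute x_i' = x_i − (cap_i+1)): x_1 ≥ 4 gives C(3,2) = 3; x_2 ≥ 4 gives C(3,2) = 3; x_3 ≥ 3 gives C(4,2) = 6. Together 12.
No two caps can be exceeded simultaneously, so the pair terms are all 0.
By inclusion–exclusion the count is 21 − 12 + 0 = 9.

9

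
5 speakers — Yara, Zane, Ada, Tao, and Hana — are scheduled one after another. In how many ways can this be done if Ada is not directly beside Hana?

72

There are 5! = 120 arrangements in all. If Ada and Hana are adjacent, merging them into one block gives 2·(4)! = 48 arrangements.
So 120 − 48 = 72 arrangements keep them apart.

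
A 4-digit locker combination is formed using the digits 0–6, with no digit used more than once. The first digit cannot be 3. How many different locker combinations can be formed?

The first digit has 7−1 = 6 choices (anything except 3).
The remaining 3 digits are filled from the other 6 symbols without repetition: 6 × 5 × 4 = 120.
Total: 6 × 120 = 720.

720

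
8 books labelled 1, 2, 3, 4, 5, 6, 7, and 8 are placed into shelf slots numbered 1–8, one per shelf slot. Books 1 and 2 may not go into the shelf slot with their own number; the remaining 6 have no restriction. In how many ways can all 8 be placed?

Let Aᵢ (for i ∈ {1, 2}) be the placements that put book i in its forbidden shelf slot. Any j of these fix j positions, leaving (8−j)! ways to fill the rest, and there are C(2,j) ways to pick which j.
By inclusion–exclusion, the number of valid placements is Σ_{j=0}^{2} (−1)^j C(2,j)·(8−j)!.
Computing: 40320 − 10080 + 720 = 30960.

30960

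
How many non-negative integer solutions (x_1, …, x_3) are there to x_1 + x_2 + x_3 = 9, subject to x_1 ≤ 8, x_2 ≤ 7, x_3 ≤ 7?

48

Ignoring the caps, the number of non-negative solutions to x_1+…+x_3 = 9 is C(11,2) = 55.
Subtract solutions that violate a single cap (substitute x_i' = x_i − (cap_i+1)): x_1 ≥ 9 gives C(2,2) = 1; x_2 ≥ 8 gives C(3,2) = 3; x_3 ≥ 8 gives C(3,2) = 3. Together 7.
No two caps can be exceeded simultaneously, so the pair terms are all 0.
By inclusion–exclusion the count is 55 − 7 + 0 = 48.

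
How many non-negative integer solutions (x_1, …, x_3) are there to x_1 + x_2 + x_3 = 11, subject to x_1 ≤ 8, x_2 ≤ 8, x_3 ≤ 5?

Without the upper bounds there are C(13,2) = 78 ways to split 11 among 3 variables.
Subtract solutions that violate a single cap (substitute x_i' = x_i − (cap_i+1)): x_1 ≥ 9 gives C(4,2) = 6; x_2 ≥ 9 gives C(4,2) = 6; x_3 ≥ 6 gives C(7,2) = 21. Together 33.
No two caps can be exceeded simultaneously, so the pair terms are all 0.
By inclusion–exclusion the count is 78 − 33 + 0 = 45.

45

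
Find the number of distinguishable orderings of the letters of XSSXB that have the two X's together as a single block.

Treat the 2 copies of X as a single block. The multiset to arrange is then {XX, B, S, S}, 4 items in all.
That gives (4)!/(2!) = 12 arrangements.

12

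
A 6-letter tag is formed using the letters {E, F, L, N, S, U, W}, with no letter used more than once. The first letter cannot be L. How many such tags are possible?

The first letter has 7−1 = 6 choices (anything except L).
The remaining 5 letters are filled from the other 6 symbols without repetition: 6 × 5 × 4 × 3 × 2 = 720.
Total: 6 × 720 = 4320.

4320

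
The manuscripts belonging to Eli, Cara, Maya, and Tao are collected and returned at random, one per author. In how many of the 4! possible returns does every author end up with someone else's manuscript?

9

Count assignments avoiding every fixed point. For any j of the 4 authors fixed to their own manuscript, the other 4−j can be arranged in (4−j)! ways.
By inclusion–exclusion this is Σ_{j=0}^{4} (−1)^j C(4,j)·(4−j)!.
Computing: 24 − 24 + 12 − 4 + 1 = 9.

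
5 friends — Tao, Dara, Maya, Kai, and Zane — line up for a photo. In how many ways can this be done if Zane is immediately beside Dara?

Place the 3 others and the Zane-Dara pair as 4 objects in a line; the pair has 2 internal arrangements.
That gives 2 × 4! = 2 × 24 = 48.

48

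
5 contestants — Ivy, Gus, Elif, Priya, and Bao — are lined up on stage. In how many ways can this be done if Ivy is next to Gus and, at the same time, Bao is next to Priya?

24

Treat {Ivy,Gus} as one block (2 orders) and {Bao,Priya} as another (2 orders).
That leaves 3 units to arrange: 2 × 2 × 3! = 4 × 6 = 24.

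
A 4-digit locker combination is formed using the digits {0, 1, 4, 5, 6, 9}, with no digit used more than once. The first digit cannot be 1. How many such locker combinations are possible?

The first digit has 6−1 = 5 choices (anything except 1).
The remaining 3 digits are filled from the other 5 symbols without repetition: 5 × 4 × 3 = 60.
Total: 5 × 60 = 300.

300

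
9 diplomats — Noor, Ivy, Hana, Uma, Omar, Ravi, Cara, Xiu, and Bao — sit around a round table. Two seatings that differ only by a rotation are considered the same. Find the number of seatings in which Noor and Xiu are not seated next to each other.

Without the restriction there are (8)! = 40320 seatings.
Seatings with Noor beside Xiu: treat them as a block with 2 internal orders, giving 2 × (7)! = 10080.
Subtracting, 40320 − 10080 = 30240.

30240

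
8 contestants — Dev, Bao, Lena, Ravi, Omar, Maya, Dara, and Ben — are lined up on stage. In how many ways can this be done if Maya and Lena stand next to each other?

10080

Glue Maya and Lena into one block (2 internal orders), leaving 7 units to arrange in a row.
That gives 2 × 7! = 2 × 5040 = 10080.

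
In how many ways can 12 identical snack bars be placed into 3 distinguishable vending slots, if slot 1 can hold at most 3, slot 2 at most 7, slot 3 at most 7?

18

By stars and bars, unrestricted non-negative solutions to x_1+…+x_3 = 12 number C(12+2,2) = 91.
Subtract solutions that violate a single cap (substitute x_i' = x_i − (cap_i+1)): x_1 ≥ 4 gives C(10,2) = 45; x_2 ≥ 8 gives C(6,2) = 15; x_3 ≥ 8 gives C(6,2) = 15. Together 75.
Add back pairs where two caps are both exceeded: 1 + 1 + 0 = 2.
By inclusion–exclusion the count is 91 − 75 + 2 = 18.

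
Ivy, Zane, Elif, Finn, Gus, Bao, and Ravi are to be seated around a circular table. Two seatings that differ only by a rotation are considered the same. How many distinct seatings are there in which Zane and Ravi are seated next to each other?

Glue Zane and Ravi into a block (2 internal orders). Seating 6 units around a circle gives (5)! arrangements.
So 2 × (5)! = 2 × 120 = 240.

240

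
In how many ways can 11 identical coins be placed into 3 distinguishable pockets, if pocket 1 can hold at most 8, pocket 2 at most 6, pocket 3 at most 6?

Without the upper bounds there are C(13,2) = 78 ways to split 11 among 3 pockets.
Subtract solutions that violate a single cap (substitute x_i' = x_i − (cap_i+1)): x_1 ≥ 9 gives C(4,2) = 6; x_2 ≥ 7 gives C(6,2) = 15; x_3 ≥ 7 gives C(6,2) = 15. Together 36.
No two caps can be exceeded simultaneously, so the pair terms are all 0.
By inclusion–exclusion the count is 78 − 36 + 0 = 42.

42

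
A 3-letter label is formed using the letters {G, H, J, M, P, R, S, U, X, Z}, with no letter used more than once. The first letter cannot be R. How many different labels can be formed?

The first letter has 10−1 = 9 choices (anything except R).
The remaining 2 letters are filled from the other 9 symbols without repetition: 9 × 8 = 72.
Total: 9 × 72 = 648.

648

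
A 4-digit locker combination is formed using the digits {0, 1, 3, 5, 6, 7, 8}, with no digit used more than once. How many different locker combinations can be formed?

840

This is a permutation of 4 out of 7: P(7,4) = 7!/3!.
7 × 6 × 5 × 4 = 840.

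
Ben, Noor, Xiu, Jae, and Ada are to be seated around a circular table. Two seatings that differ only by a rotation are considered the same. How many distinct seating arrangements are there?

24

Seat Ben anywhere (absorbing the rotational symmetry), then permute the other 4: (4)! = 24.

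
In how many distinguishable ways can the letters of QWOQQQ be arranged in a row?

QWOQQQ has 6 letters with Q appearing 4 times.
So there are 6! / (4!) = 30 distinguishable arrangements.

30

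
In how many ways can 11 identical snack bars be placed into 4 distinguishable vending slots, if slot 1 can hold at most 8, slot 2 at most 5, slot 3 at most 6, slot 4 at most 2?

By stars and bars, unrestricted non-negative solutions to x_1+…+x_4 = 11 number C(11+3,3) = 364.
Subtract solutions that violate a single cap (substitute x_i' = x_i − (cap_i+1)): x_1 ≥ 9 gives C(5,3) = 10; x_2 ≥ 6 gives C(8,3) = 56; x_3 ≥ 7 gives C(7,3) = 35; x_4 ≥ 3 gives C(11,3) = 165. Together 266.
Add back pairs where two caps are both exceeded: 0 + 0 + 0 + 0 + 10 + 4 = 14.
By inclusion–exclusion the count is 364 − 266 + 14 = 112.

112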